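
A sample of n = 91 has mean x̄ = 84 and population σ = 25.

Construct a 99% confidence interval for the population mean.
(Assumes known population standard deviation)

Confidence level: 99%, α = 0.01
z_0.005 = 2.576
SE = σ/√n = 25/√91 = 2.6207
Margin of error = 2.576 × 2.6207 = 6.7509
CI: x̄ ± margin = 84 ± 6.7509
CI: (77.2491, 90.7509)

Answer: (77.2491, 90.7509)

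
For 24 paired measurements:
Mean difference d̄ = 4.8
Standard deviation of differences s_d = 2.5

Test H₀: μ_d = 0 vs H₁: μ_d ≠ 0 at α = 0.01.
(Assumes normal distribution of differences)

Answer: t = 9.4062, reject H₀

Derivation:
df = n - 1 = 23
SE = s_d/√n = 2.5/√24 = 0.5103
t = d̄/SE = 4.8/0.5103 = 9.4062
Critical value: t_{0.005,23} = ±2.807
p-value < 0.0001
Decision: reject H₀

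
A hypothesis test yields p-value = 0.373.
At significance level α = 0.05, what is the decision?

Answer: fail to reject H₀

Derivation:
Compare p-value to α:
0.373 ≥ 0.05
Decision: fail to reject H₀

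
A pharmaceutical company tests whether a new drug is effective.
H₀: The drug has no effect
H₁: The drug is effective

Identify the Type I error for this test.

Type I error (α): Rejecting H₀ when H₀ is true
Type II error (β): Failing to reject H₀ when H₁ is true

Answer: Concluding the drug is effective when it actually has no effect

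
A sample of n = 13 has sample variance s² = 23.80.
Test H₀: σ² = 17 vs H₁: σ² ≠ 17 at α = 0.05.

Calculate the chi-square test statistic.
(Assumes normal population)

df = n - 1 = 12
χ² = (n-1)s²/σ₀² = 12×23.80/17 = 16.8000
Critical values: χ²_{0.975,12} = 4.404, χ²_{0.025,12} = 23.337
Rejection region: χ² < 4.404 or χ² > 23.337
Decision: fail to reject H₀

Answer: χ² = 16.8000, fail to reject H₀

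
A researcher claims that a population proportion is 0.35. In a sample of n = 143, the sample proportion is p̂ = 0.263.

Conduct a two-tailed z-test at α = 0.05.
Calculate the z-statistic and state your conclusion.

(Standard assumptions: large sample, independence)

H₀: p = 0.35, H₁: p ≠ 0.35
Standard error: SE = √(p₀(1-p₀)/n) = √(0.35×0.65/143) = 0.039886
z-statistic: z = (p̂ - p₀)/SE = (0.263 - 0.35)/0.039886 = -2.1812
Critical value: z_0.025 = ±1.960
p-value = 0.0292
Decision: reject H₀ at α = 0.05

Answer: z = -2.1812, reject H₀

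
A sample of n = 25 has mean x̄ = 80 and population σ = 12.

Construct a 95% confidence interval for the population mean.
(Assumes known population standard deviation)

Confidence level: 95%, α = 0.05
z_0.025 = 1.960
SE = σ/√n = 12/√25 = 2.4000
Margin of error = 1.960 × 2.4000 = 4.7040
CI: x̄ ± margin = 80 ± 4.7040
CI: (75.2960, 84.7040)

Answer: (75.2960, 84.7040)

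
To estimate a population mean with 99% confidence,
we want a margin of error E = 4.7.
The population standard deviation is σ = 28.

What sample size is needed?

Answer: n = 236

Derivation:
z_0.005 = 2.576
n = (z×σ/E)² = (2.576×28/4.7)²
n = 235.5115
Round up: n = 236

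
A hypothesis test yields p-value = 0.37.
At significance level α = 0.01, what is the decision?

Compare p-value to α:
0.37 ≥ 0.01
Decision: fail to reject H₀

Answer: fail to reject H₀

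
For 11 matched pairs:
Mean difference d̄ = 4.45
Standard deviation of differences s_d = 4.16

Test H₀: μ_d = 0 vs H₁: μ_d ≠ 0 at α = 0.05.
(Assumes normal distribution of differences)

df = n - 1 = 10
SE = s_d/√n = 4.16/√11 = 1.2543
t = d̄/SE = 4.45/1.2543 = 3.5478
Critical value: t_{0.025,10} = ±2.228
p-value ≈ 0.0053
Decision: reject H₀

Answer: t = 3.5478, reject H₀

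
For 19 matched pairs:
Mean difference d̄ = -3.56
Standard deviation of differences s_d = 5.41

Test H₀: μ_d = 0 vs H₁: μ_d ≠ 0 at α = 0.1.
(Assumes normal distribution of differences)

df = n - 1 = 18
SE = s_d/√n = 5.41/√19 = 1.2411
t = d̄/SE = -3.56/1.2411 = -2.8684
Critical value: t_{0.05,18} = ±1.734
p-value ≈ 0.0102
Decision: reject H₀

Answer: t = -2.8684, reject H₀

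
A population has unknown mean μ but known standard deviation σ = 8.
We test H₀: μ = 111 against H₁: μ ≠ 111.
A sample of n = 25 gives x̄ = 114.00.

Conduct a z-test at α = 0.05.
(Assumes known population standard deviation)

Standard error: SE = σ/√n = 8/√25 = 1.6000
z-statistic: z = (x̄ - μ₀)/SE = (114.00 - 111)/1.6000 = 1.8750
Critical value: ±1.960
p-value = 0.0608
Decision: fail to reject H₀

Answer: z = 1.8750, fail to reject H₀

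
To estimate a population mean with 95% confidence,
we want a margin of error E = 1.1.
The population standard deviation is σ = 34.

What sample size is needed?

z_0.025 = 1.960
n = (z×σ/E)² = (1.960×34/1.1)²
n = 3670.1567
Round up: n = 3671

Answer: n = 3671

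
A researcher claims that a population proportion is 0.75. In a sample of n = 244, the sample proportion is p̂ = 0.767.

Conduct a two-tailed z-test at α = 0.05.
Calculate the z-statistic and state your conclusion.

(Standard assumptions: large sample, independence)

H₀: p = 0.75, H₁: p ≠ 0.75
Standard error: SE = √(p₀(1-p₀)/n) = √(0.75×0.25/244) = 0.027721
z-statistic: z = (p̂ - p₀)/SE = (0.767 - 0.75)/0.027721 = 0.6133
Critical value: z_0.025 = ±1.960
p-value = 0.5397
Decision: fail to reject H₀ at α = 0.05

Answer: z = 0.6133, fail to reject H₀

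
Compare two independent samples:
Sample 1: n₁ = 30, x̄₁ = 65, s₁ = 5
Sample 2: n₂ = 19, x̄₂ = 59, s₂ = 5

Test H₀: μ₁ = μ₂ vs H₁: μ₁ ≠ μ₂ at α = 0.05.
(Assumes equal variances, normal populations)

Answer: t = 4.0928, reject H₀

Derivation:
Pooled variance: s²_p = [29×5² + 18×5²]/(47) = 25.0000
s_p = 5.0000
SE = s_p×√(1/n₁ + 1/n₂) = 5.0000×√(1/30 + 1/19) = 1.4660
t = (x̄₁ - x̄₂)/SE = (65 - 59)/1.4660 = 4.0928
df = 47, t-critical = ±2.012
Decision: reject H₀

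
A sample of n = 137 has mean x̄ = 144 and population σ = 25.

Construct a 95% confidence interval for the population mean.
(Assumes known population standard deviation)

Confidence level: 95%, α = 0.05
z_0.025 = 1.960
SE = σ/√n = 25/√137 = 2.1359
Margin of error = 1.960 × 2.1359 = 4.1864
CI: x̄ ± margin = 144 ± 4.1864
CI: (139.8136, 148.1864)

Answer: (139.8136, 148.1864)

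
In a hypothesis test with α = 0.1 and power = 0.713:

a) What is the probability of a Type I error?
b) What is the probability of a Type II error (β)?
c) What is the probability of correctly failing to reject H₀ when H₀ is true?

Answer: a) 0.1, b) 0.287, c) 0.9

Derivation:
a) Type I error probability = α = 0.1
b) Power = P(reject H₀ | H₁ true) = 1 - β = 0.713, so Type II error probability = β = 1 - Power = 0.287
c) P(fail to reject H₀ | H₀ true) = 1 - α = 0.9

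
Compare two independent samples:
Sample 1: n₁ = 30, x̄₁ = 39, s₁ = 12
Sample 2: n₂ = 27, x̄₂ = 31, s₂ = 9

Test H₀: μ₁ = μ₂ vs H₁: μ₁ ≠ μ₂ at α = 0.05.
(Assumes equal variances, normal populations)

Answer: t = 2.8218, reject H₀

Derivation:
Pooled variance: s²_p = [29×12² + 26×9²]/(55) = 114.2182
s_p = 10.6873
SE = s_p×√(1/n₁ + 1/n₂) = 10.6873×√(1/30 + 1/27) = 2.8351
t = (x̄₁ - x̄₂)/SE = (39 - 31)/2.8351 = 2.8218
df = 55, t-critical = ±2.004
Decision: reject H₀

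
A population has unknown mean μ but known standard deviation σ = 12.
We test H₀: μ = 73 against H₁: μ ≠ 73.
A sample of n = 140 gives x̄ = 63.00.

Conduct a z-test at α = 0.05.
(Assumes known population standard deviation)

Answer: z = -9.8600, reject H₀

Derivation:
Standard error: SE = σ/√n = 12/√140 = 1.0142
z-statistic: z = (x̄ - μ₀)/SE = (63.00 - 73)/1.0142 = -9.8600
Critical value: ±1.960
p-value < 0.0001
Decision: reject H₀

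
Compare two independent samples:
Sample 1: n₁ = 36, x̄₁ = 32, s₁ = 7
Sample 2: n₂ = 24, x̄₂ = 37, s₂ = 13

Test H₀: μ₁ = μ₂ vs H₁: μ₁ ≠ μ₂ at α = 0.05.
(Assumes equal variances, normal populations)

Answer: t = -1.9306, fail to reject H₀

Derivation:
Pooled variance: s²_p = [35×7² + 23×13²]/(58) = 96.5862
s_p = 9.8278
SE = s_p×√(1/n₁ + 1/n₂) = 9.8278×√(1/36 + 1/24) = 2.5899
t = (x̄₁ - x̄₂)/SE = (32 - 37)/2.5899 = -1.9306
df = 58, t-critical = ±2.002
Decision: fail to reject H₀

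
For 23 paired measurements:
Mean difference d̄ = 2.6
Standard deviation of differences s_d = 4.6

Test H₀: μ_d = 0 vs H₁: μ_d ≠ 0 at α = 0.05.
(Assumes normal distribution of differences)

Answer: t = 2.7106, reject H₀

Derivation:
df = n - 1 = 22
SE = s_d/√n = 4.6/√23 = 0.9592
t = d̄/SE = 2.6/0.9592 = 2.7106
Critical value: t_{0.025,22} = ±2.074
p-value ≈ 0.0128
Decision: reject H₀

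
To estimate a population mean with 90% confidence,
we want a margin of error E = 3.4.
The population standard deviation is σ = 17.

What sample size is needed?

z_0.05 = 1.645
n = (z×σ/E)² = (1.645×17/3.4)²
n = 67.6506
Round up: n = 68

Answer: n = 68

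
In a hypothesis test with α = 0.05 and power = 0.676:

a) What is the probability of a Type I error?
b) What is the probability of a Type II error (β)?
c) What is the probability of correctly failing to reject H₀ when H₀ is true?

Answer: a) 0.05, b) 0.324, c) 0.95

Derivation:
a) Type I error probability = α = 0.05
b) Power = P(reject H₀ | H₁ true) = 1 - β = 0.676, so Type II error probability = β = 1 - Power = 0.324
c) P(fail to reject H₀ | H₀ true) = 1 - α = 0.95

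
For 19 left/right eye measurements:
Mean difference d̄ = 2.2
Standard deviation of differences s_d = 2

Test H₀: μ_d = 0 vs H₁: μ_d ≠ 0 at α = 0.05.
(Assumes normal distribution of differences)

df = n - 1 = 18
SE = s_d/√n = 2/√19 = 0.4588
t = d̄/SE = 2.2/0.4588 = 4.7951
Critical value: t_{0.025,18} = ±2.101
p-value ≈ 0.0001
Decision: reject H₀

Answer: t = 4.7951, reject H₀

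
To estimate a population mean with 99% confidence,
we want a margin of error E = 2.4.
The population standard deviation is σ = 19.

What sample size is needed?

Answer: n = 416

Derivation:
z_0.005 = 2.576
n = (z×σ/E)² = (2.576×19/2.4)²
n = 415.8880
Round up: n = 416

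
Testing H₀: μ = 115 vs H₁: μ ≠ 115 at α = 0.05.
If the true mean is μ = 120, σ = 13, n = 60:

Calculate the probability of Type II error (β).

Answer: β ≈ 0.1541

Derivation:
SE = σ/√n = 13/√60 = 1.6783
Critical values: μ₀ ± z_0.025×SE = 115 ± 1.960×1.6783
Acceptance region: (111.7105, 118.2895)
Under H₁ (μ = 120): z_high = (118.2895 - 120)/1.6783 = -1.0192, z_low = (111.7105 - 120)/1.6783 = -4.9392
β = P(not reject | H₁) = Φ(-1.0192) - Φ(-4.9392) ≈ 0.1541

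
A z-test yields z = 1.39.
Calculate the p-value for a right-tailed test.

Answer: p-value ≈ 0.0823

Derivation:
For z = 1.39:
p = P(Z > 1.39) = 1 - Φ(1.39) = 0.0823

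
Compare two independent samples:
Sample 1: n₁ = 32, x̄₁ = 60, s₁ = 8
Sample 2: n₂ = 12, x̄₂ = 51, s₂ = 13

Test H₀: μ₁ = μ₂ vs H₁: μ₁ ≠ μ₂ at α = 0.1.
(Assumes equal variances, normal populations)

Answer: t = 2.7795, reject H₀

Derivation:
Pooled variance: s²_p = [31×8² + 11×13²]/(42) = 91.5000
s_p = 9.5656
SE = s_p×√(1/n₁ + 1/n₂) = 9.5656×√(1/32 + 1/12) = 3.2380
t = (x̄₁ - x̄₂)/SE = (60 - 51)/3.2380 = 2.7795
df = 42, t-critical = ±1.682
Decision: reject H₀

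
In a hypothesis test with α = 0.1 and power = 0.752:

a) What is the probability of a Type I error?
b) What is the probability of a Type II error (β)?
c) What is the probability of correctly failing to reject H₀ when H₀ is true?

Answer: a) 0.1, b) 0.248, c) 0.9

Derivation:
a) Type I error probability = α = 0.1
b) Power = P(reject H₀ | H₁ true) = 1 - β = 0.752, so Type II error probability = β = 1 - Power = 0.248
c) P(fail to reject H₀ | H₀ true) = 1 - α = 0.9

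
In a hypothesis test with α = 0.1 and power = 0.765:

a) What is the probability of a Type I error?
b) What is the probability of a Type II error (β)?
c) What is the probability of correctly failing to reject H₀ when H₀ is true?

Answer: a) 0.1, b) 0.235, c) 0.9

Derivation:
a) Type I error probability = α = 0.1
b) Power = P(reject H₀ | H₁ true) = 1 - β = 0.765, so Type II error probability = β = 1 - Power = 0.235
c) P(fail to reject H₀ | H₀ true) = 1 - α = 0.9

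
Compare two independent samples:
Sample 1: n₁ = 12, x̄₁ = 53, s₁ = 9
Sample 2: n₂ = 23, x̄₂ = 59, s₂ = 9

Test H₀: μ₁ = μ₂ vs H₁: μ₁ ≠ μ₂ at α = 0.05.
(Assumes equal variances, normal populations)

Answer: t = -1.8721, fail to reject H₀

Derivation:
Pooled variance: s²_p = [11×9² + 22×9²]/(33) = 81.0000
s_p = 9.0000
SE = s_p×√(1/n₁ + 1/n₂) = 9.0000×√(1/12 + 1/23) = 3.2050
t = (x̄₁ - x̄₂)/SE = (53 - 59)/3.2050 = -1.8721
df = 33, t-critical = ±2.035
Decision: fail to reject H₀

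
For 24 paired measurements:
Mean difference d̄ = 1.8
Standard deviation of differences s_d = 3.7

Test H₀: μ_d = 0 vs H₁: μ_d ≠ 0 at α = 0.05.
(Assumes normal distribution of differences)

df = n - 1 = 23
SE = s_d/√n = 3.7/√24 = 0.7553
t = d̄/SE = 1.8/0.7553 = 2.3832
Critical value: t_{0.025,23} = ±2.069
p-value ≈ 0.0258
Decision: reject H₀

Answer: t = 2.3832, reject H₀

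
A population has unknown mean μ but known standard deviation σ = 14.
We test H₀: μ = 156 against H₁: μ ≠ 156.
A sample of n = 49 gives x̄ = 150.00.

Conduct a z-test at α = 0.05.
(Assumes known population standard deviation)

Answer: z = -3.0000, reject H₀

Derivation:
Standard error: SE = σ/√n = 14/√49 = 2.0000
z-statistic: z = (x̄ - μ₀)/SE = (150.00 - 156)/2.0000 = -3.0000
Critical value: ±1.960
p-value = 0.0027
Decision: reject H₀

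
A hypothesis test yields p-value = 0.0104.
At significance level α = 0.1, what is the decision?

Compare p-value to α:
0.0104 < 0.1
Decision: reject H₀

Answer: reject H₀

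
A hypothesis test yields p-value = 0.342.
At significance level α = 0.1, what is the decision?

Compare p-value to α:
0.342 ≥ 0.1
Decision: fail to reject H₀

Answer: fail to reject H₀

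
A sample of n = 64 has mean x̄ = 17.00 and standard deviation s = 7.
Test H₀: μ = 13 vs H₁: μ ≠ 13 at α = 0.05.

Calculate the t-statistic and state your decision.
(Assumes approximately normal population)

Answer: t = 4.5714, reject H₀

Derivation:
df = n - 1 = 63
SE = s/√n = 7/√64 = 0.8750
t = (x̄ - μ₀)/SE = (17.00 - 13)/0.8750 = 4.5714
Critical value: t_{0.025,63} = ±1.998
p-value < 0.0001
Decision: reject H₀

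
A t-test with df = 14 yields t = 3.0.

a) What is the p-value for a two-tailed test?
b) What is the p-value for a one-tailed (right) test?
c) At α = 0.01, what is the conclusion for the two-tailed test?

Using t-distribution with df = 14:
a) Two-tailed: p = 2×P(T > 3.0) = 0.0096
b) One-tailed: p = P(T > 3.0) = 0.0048
c) 0.0096 < 0.01, reject H₀

Answer: a) 0.0096, b) 0.0048, c) reject H₀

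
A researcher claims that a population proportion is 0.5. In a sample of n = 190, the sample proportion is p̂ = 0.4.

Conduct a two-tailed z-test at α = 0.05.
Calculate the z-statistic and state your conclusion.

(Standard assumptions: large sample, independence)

Answer: z = -2.7568, reject H₀

Derivation:
H₀: p = 0.5, H₁: p ≠ 0.5
Standard error: SE = √(p₀(1-p₀)/n) = √(0.5×0.5/190) = 0.036274
z-statistic: z = (p̂ - p₀)/SE = (0.4 - 0.5)/0.036274 = -2.7568
Critical value: z_0.025 = ±1.960
p-value = 0.0058
Decision: reject H₀ at α = 0.05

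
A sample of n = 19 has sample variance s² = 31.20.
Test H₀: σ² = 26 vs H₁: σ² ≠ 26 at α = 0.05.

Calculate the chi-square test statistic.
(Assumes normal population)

df = n - 1 = 18
χ² = (n-1)s²/σ₀² = 18×31.20/26 = 21.6000
Critical values: χ²_{0.975,18} = 8.231, χ²_{0.025,18} = 31.526
Rejection region: χ² < 8.231 or χ² > 31.526
Decision: fail to reject H₀

Answer: χ² = 21.6000, fail to reject H₀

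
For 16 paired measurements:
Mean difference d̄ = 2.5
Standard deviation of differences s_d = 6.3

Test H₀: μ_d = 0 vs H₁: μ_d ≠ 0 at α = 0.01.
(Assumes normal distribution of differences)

Answer: t = 1.5873, fail to reject H₀

Derivation:
df = n - 1 = 15
SE = s_d/√n = 6.3/√16 = 1.5750
t = d̄/SE = 2.5/1.5750 = 1.5873
Critical value: t_{0.005,15} = ±2.947
p-value ≈ 0.1333
Decision: fail to reject H₀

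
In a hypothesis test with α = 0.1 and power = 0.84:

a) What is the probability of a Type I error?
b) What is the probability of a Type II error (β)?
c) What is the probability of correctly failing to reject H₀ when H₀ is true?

a) Type I error probability = α = 0.1
b) Power = P(reject H₀ | H₁ true) = 1 - β = 0.84, so Type II error probability = β = 1 - Power = 0.16
c) P(fail to reject H₀ | H₀ true) = 1 - α = 0.9

Answer: a) 0.1, b) 0.16, c) 0.9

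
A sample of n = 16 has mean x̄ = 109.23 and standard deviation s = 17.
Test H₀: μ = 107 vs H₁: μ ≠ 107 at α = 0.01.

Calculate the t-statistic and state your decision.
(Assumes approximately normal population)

df = n - 1 = 15
SE = s/√n = 17/√16 = 4.2500
t = (x̄ - μ₀)/SE = (109.23 - 107)/4.2500 = 0.5247
Critical value: t_{0.005,15} = ±2.947
p-value ≈ 0.6075
Decision: fail to reject H₀

Answer: t = 0.5247, fail to reject H₀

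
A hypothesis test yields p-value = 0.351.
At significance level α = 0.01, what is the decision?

Compare p-value to α:
0.351 ≥ 0.01
Decision: fail to reject H₀

Answer: fail to reject H₀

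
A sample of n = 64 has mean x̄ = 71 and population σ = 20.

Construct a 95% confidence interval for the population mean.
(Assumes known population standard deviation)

Answer: (66.1000, 75.9000)

Derivation:
Confidence level: 95%, α = 0.05
z_0.025 = 1.960
SE = σ/√n = 20/√64 = 2.5000
Margin of error = 1.960 × 2.5000 = 4.9000
CI: x̄ ± margin = 71 ± 4.9000
CI: (66.1000, 75.9000)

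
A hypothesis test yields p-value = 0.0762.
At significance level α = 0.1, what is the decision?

Compare p-value to α:
0.0762 < 0.1
Decision: reject H₀

Answer: reject H₀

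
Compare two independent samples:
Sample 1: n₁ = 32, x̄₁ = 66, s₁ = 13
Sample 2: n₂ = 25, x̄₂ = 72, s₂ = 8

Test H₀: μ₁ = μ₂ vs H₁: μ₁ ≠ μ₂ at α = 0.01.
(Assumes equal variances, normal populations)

Answer: t = -2.0253, fail to reject H₀

Derivation:
Pooled variance: s²_p = [31×13² + 24×8²]/(55) = 123.1818
s_p = 11.0987
SE = s_p×√(1/n₁ + 1/n₂) = 11.0987×√(1/32 + 1/25) = 2.9625
t = (x̄₁ - x̄₂)/SE = (66 - 72)/2.9625 = -2.0253
df = 55, t-critical = ±2.668
Decision: fail to reject H₀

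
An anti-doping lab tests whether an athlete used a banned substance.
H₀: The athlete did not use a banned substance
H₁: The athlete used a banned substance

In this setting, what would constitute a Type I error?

Answer: Falsely accusing a clean athlete of doping

Derivation:
Type I error: rejecting H₀ when it is actually true (false positive).
Type II error: failing to reject H₀ when H₁ is actually true (false negative).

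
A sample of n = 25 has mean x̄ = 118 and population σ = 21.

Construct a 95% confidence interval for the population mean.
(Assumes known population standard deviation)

Confidence level: 95%, α = 0.05
z_0.025 = 1.960
SE = σ/√n = 21/√25 = 4.2000
Margin of error = 1.960 × 4.2000 = 8.2320
CI: x̄ ± margin = 118 ± 8.2320
CI: (109.7680, 126.2320)

Answer: (109.7680, 126.2320)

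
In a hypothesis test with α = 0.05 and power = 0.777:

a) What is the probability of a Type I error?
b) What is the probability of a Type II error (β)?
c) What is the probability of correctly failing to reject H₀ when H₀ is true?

a) Type I error probability = α = 0.05
b) Power = P(reject H₀ | H₁ true) = 1 - β = 0.777, so Type II error probability = β = 1 - Power = 0.223
c) P(fail to reject H₀ | H₀ true) = 1 - α = 0.95

Answer: a) 0.05, b) 0.223, c) 0.95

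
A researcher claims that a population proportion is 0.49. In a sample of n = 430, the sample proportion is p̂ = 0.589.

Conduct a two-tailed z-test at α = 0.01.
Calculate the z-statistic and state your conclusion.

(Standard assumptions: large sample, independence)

Answer: z = 4.1067, reject H₀

Derivation:
H₀: p = 0.49, H₁: p ≠ 0.49
Standard error: SE = √(p₀(1-p₀)/n) = √(0.49×0.51/430) = 0.024107
z-statistic: z = (p̂ - p₀)/SE = (0.589 - 0.49)/0.024107 = 4.1067
Critical value: z_0.005 = ±2.576
p-value < 0.0001
Decision: reject H₀ at α = 0.01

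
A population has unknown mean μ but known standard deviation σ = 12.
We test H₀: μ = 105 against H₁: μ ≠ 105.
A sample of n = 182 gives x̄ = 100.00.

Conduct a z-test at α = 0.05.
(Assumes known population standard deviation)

Answer: z = -5.6211, reject H₀

Derivation:
Standard error: SE = σ/√n = 12/√182 = 0.8895
z-statistic: z = (x̄ - μ₀)/SE = (100.00 - 105)/0.8895 = -5.6211
Critical value: ±1.960
p-value < 0.0001
Decision: reject H₀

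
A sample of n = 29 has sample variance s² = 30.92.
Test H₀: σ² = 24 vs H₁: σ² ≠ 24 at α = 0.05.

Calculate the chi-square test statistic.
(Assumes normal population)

Answer: χ² = 36.0733, fail to reject H₀

Derivation:
df = n - 1 = 28
χ² = (n-1)s²/σ₀² = 28×30.92/24 = 36.0733
Critical values: χ²_{0.975,28} = 15.308, χ²_{0.025,28} = 44.461
Rejection region: χ² < 15.308 or χ² > 44.461
Decision: fail to reject H₀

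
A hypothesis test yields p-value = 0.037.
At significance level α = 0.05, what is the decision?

Answer: reject H₀

Derivation:
Compare p-value to α:
0.037 < 0.05
Decision: reject H₀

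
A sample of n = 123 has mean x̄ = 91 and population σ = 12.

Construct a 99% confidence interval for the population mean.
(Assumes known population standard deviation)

Answer: (88.2128, 93.7872)

Derivation:
Confidence level: 99%, α = 0.01
z_0.005 = 2.576
SE = σ/√n = 12/√123 = 1.0820
Margin of error = 2.576 × 1.0820 = 2.7872
CI: x̄ ± margin = 91 ± 2.7872
CI: (88.2128, 93.7872)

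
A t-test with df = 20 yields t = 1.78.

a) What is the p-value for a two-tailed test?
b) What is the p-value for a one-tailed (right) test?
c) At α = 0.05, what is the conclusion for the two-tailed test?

Answer: a) 0.0903, b) 0.0451, c) fail to reject H₀

Derivation:
Using t-distribution with df = 20:
a) Two-tailed: p = 2×P(T > 1.78) = 0.0903
b) One-tailed: p = P(T > 1.78) = 0.0451
c) 0.0903 ≥ 0.05, fail to reject H₀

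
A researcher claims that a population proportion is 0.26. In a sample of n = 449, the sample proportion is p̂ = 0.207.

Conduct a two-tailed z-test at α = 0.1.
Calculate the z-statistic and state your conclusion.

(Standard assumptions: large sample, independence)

H₀: p = 0.26, H₁: p ≠ 0.26
Standard error: SE = √(p₀(1-p₀)/n) = √(0.26×0.74/449) = 0.020700
z-statistic: z = (p̂ - p₀)/SE = (0.207 - 0.26)/0.020700 = -2.5604
Critical value: z_0.05 = ±1.645
p-value = 0.0105
Decision: reject H₀ at α = 0.1

Answer: z = -2.5604, reject H₀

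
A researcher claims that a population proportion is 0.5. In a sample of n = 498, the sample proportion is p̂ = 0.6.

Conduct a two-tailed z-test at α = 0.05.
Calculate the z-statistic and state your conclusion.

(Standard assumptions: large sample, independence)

Answer: z = 4.4631, reject H₀

Derivation:
H₀: p = 0.5, H₁: p ≠ 0.5
Standard error: SE = √(p₀(1-p₀)/n) = √(0.5×0.5/498) = 0.022406
z-statistic: z = (p̂ - p₀)/SE = (0.6 - 0.5)/0.022406 = 4.4631
Critical value: z_0.025 = ±1.960
p-value < 0.0001
Decision: reject H₀ at α = 0.05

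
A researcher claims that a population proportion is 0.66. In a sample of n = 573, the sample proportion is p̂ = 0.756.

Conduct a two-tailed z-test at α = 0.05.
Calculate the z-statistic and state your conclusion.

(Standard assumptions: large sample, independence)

Answer: z = 4.8512, reject H₀

Derivation:
H₀: p = 0.66, H₁: p ≠ 0.66
Standard error: SE = √(p₀(1-p₀)/n) = √(0.66×0.34/573) = 0.019789
z-statistic: z = (p̂ - p₀)/SE = (0.756 - 0.66)/0.019789 = 4.8512
Critical value: z_0.025 = ±1.960
p-value < 0.0001
Decision: reject H₀ at α = 0.05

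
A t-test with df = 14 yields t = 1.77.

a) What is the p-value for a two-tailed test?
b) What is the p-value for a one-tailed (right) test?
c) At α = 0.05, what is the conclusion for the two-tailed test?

Using t-distribution with df = 14:
a) Two-tailed: p = 2×P(T > 1.77) = 0.0985
b) One-tailed: p = P(T > 1.77) = 0.0492
c) 0.0985 ≥ 0.05, fail to reject H₀

Answer: a) 0.0985, b) 0.0492, c) fail to reject H₀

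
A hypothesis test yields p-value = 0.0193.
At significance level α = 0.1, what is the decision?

Compare p-value to α:
0.0193 < 0.1
Decision: reject H₀

Answer: reject H₀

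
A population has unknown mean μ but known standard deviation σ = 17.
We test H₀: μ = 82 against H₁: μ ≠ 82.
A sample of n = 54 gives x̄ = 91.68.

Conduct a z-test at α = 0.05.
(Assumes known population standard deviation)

Answer: z = 4.1843, reject H₀

Derivation:
Standard error: SE = σ/√n = 17/√54 = 2.3134
z-statistic: z = (x̄ - μ₀)/SE = (91.68 - 82)/2.3134 = 4.1843
Critical value: ±1.960
p-value < 0.0001
Decision: reject H₀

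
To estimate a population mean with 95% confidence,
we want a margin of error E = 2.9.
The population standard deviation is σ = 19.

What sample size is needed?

z_0.025 = 1.960
n = (z×σ/E)² = (1.960×19/2.9)²
n = 164.9010
Round up: n = 165

Answer: n = 165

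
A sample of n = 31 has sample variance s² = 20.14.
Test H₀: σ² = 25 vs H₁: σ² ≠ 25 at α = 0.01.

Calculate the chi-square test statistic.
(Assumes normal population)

df = n - 1 = 30
χ² = (n-1)s²/σ₀² = 30×20.14/25 = 24.1680
Critical values: χ²_{0.995,30} = 13.787, χ²_{0.005,30} = 53.672
Rejection region: χ² < 13.787 or χ² > 53.672
Decision: fail to reject H₀

Answer: χ² = 24.1680, fail to reject H₀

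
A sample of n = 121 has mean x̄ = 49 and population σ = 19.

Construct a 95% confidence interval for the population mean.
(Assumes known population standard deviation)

Confidence level: 95%, α = 0.05
z_0.025 = 1.960
SE = σ/√n = 19/√121 = 1.7273
Margin of error = 1.960 × 1.7273 = 3.3855
CI: x̄ ± margin = 49 ± 3.3855
CI: (45.6145, 52.3855)

Answer: (45.6145, 52.3855)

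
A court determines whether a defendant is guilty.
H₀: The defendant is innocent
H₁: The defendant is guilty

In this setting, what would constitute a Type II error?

Answer: Acquitting a guilty person

Derivation:
Type I error (α): Rejecting H₀ when H₀ is true
Type II error (β): Failing to reject H₀ when H₁ is true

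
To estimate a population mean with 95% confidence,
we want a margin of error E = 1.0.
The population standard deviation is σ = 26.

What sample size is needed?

z_0.025 = 1.960
n = (z×σ/E)² = (1.960×26/1.0)²
n = 2596.9216
Round up: n = 2597

Answer: n = 2597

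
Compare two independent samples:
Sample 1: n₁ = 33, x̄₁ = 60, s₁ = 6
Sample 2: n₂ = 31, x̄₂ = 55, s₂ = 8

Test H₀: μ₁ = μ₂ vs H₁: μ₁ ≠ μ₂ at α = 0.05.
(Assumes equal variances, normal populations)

Pooled variance: s²_p = [32×6² + 30×8²]/(62) = 49.5484
s_p = 7.0391
SE = s_p×√(1/n₁ + 1/n₂) = 7.0391×√(1/33 + 1/31) = 1.7606
t = (x̄₁ - x̄₂)/SE = (60 - 55)/1.7606 = 2.8399
df = 62, t-critical = ±1.999
Decision: reject H₀

Answer: t = 2.8399, reject H₀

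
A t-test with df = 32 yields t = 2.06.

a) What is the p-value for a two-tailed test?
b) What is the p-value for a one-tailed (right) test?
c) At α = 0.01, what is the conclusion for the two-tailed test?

Answer: a) 0.0476, b) 0.0238, c) fail to reject H₀

Derivation:
Using t-distribution with df = 32:
a) Two-tailed: p = 2×P(T > 2.06) = 0.0476
b) One-tailed: p = P(T > 2.06) = 0.0238
c) 0.0476 ≥ 0.01, fail to reject H₀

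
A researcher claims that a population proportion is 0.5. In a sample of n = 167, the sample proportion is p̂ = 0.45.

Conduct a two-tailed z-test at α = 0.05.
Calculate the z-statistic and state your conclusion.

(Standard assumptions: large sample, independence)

Answer: z = -1.2923, fail to reject H₀

Derivation:
H₀: p = 0.5, H₁: p ≠ 0.5
Standard error: SE = √(p₀(1-p₀)/n) = √(0.5×0.5/167) = 0.038691
z-statistic: z = (p̂ - p₀)/SE = (0.45 - 0.5)/0.038691 = -1.2923
Critical value: z_0.025 = ±1.960
p-value = 0.1963
Decision: fail to reject H₀ at α = 0.05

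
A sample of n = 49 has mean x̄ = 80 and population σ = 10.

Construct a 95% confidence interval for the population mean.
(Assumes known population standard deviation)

Answer: (77.1999, 82.8001)

Derivation:
Confidence level: 95%, α = 0.05
z_0.025 = 1.960
SE = σ/√n = 10/√49 = 1.4286
Margin of error = 1.960 × 1.4286 = 2.8001
CI: x̄ ± margin = 80 ± 2.8001
CI: (77.1999, 82.8001)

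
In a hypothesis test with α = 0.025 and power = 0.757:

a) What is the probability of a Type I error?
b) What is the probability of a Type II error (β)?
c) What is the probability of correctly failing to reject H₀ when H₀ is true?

a) Type I error probability = α = 0.025
b) Power = P(reject H₀ | H₁ true) = 1 - β = 0.757, so Type II error probability = β = 1 - Power = 0.243
c) P(fail to reject H₀ | H₀ true) = 1 - α = 0.975

Answer: a) 0.025, b) 0.243, c) 0.975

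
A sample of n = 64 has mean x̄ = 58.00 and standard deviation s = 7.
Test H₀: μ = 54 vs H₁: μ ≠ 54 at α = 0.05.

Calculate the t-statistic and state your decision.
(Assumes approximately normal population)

Answer: t = 4.5714, reject H₀

Derivation:
df = n - 1 = 63
SE = s/√n = 7/√64 = 0.8750
t = (x̄ - μ₀)/SE = (58.00 - 54)/0.8750 = 4.5714
Critical value: t_{0.025,63} = ±1.998
p-value < 0.0001
Decision: reject H₀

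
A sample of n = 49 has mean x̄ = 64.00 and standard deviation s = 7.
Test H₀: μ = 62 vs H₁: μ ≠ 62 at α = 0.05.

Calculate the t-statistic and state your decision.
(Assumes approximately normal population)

df = n - 1 = 48
SE = s/√n = 7/√49 = 1.0000
t = (x̄ - μ₀)/SE = (64.00 - 62)/1.0000 = 2.0000
Critical value: t_{0.025,48} = ±2.011
p-value ≈ 0.0512
Decision: fail to reject H₀

Answer: t = 2.0000, fail to reject H₀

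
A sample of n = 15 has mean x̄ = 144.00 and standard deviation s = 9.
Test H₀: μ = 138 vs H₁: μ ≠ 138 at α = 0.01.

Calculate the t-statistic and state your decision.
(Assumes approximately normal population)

Answer: t = 2.5820, fail to reject H₀

Derivation:
df = n - 1 = 14
SE = s/√n = 9/√15 = 2.3238
t = (x̄ - μ₀)/SE = (144.00 - 138)/2.3238 = 2.5820
Critical value: t_{0.005,14} = ±2.977
p-value ≈ 0.0217
Decision: fail to reject H₀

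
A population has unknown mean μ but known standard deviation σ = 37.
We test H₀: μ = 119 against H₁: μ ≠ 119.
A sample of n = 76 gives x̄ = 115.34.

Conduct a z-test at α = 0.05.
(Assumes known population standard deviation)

Standard error: SE = σ/√n = 37/√76 = 4.2442
z-statistic: z = (x̄ - μ₀)/SE = (115.34 - 119)/4.2442 = -0.8624
Critical value: ±1.960
p-value = 0.3885
Decision: fail to reject H₀

Answer: z = -0.8624, fail to reject H₀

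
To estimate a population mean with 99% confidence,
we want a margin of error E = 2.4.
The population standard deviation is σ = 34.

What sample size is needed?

z_0.005 = 2.576
n = (z×σ/E)² = (2.576×34/2.4)²
n = 1331.7634
Round up: n = 1332

Answer: n = 1332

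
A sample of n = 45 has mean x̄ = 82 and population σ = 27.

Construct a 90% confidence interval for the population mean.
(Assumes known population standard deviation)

Confidence level: 90%, α = 0.1
z_0.05 = 1.645
SE = σ/√n = 27/√45 = 4.0249
Margin of error = 1.645 × 4.0249 = 6.6210
CI: x̄ ± margin = 82 ± 6.6210
CI: (75.3790, 88.6210)

Answer: (75.3790, 88.6210)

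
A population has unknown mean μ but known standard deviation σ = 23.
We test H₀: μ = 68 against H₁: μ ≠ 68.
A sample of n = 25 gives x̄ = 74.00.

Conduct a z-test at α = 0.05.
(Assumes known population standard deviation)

Answer: z = 1.3043, fail to reject H₀

Derivation:
Standard error: SE = σ/√n = 23/√25 = 4.6000
z-statistic: z = (x̄ - μ₀)/SE = (74.00 - 68)/4.6000 = 1.3043
Critical value: ±1.960
p-value = 0.1921
Decision: fail to reject H₀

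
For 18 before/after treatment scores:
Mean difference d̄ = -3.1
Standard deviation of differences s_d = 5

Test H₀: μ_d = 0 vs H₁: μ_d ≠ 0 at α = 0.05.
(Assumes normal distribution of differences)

Answer: t = -2.6305, reject H₀

Derivation:
df = n - 1 = 17
SE = s_d/√n = 5/√18 = 1.1785
t = d̄/SE = -3.1/1.1785 = -2.6305
Critical value: t_{0.025,17} = ±2.110
p-value ≈ 0.0175
Decision: reject H₀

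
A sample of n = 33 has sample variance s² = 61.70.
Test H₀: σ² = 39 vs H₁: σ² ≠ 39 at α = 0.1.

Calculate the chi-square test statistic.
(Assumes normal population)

df = n - 1 = 32
χ² = (n-1)s²/σ₀² = 32×61.70/39 = 50.6256
Critical values: χ²_{0.95,32} = 20.072, χ²_{0.05,32} = 46.194
Rejection region: χ² < 20.072 or χ² > 46.194
Decision: reject H₀

Answer: χ² = 50.6256, reject H₀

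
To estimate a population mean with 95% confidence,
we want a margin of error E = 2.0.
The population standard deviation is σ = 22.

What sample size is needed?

Answer: n = 465

Derivation:
z_0.025 = 1.960
n = (z×σ/E)² = (1.960×22/2.0)²
n = 464.8336
Round up: n = 465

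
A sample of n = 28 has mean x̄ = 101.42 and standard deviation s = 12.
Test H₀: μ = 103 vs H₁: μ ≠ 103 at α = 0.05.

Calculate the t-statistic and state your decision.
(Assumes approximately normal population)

df = n - 1 = 27
SE = s/√n = 12/√28 = 2.2678
t = (x̄ - μ₀)/SE = (101.42 - 103)/2.2678 = -0.6967
Critical value: t_{0.025,27} = ±2.052
p-value ≈ 0.4919
Decision: fail to reject H₀

Answer: t = -0.6967, fail to reject H₀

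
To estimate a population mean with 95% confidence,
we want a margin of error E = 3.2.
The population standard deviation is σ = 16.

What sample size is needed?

Answer: n = 97

Derivation:
z_0.025 = 1.960
n = (z×σ/E)² = (1.960×16/3.2)²
n = 96.0400
Round up: n = 97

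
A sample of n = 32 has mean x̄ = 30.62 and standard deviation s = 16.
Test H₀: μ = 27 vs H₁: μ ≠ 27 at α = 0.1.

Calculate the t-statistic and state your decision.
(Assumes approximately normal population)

df = n - 1 = 31
SE = s/√n = 16/√32 = 2.8284
t = (x̄ - μ₀)/SE = (30.62 - 27)/2.8284 = 1.2799
Critical value: t_{0.05,31} = ±1.696
p-value ≈ 0.2101
Decision: fail to reject H₀

Answer: t = 1.2799, fail to reject H₀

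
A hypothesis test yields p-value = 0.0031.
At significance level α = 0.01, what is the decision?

Answer: reject H₀

Derivation:
Compare p-value to α:
0.0031 < 0.01
Decision: reject H₀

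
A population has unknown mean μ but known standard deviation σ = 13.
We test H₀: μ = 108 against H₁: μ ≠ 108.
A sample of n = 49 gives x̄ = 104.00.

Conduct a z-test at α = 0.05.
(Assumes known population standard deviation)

Answer: z = -2.1539, reject H₀

Derivation:
Standard error: SE = σ/√n = 13/√49 = 1.8571
z-statistic: z = (x̄ - μ₀)/SE = (104.00 - 108)/1.8571 = -2.1539
Critical value: ±1.960
p-value = 0.0312
Decision: reject H₀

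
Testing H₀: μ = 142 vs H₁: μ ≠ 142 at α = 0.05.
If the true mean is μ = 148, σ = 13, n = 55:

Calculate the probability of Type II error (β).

Answer: β ≈ 0.0717

Derivation:
SE = σ/√n = 13/√55 = 1.7529
Critical values: μ₀ ± z_0.025×SE = 142 ± 1.960×1.7529
Acceptance region: (138.5643, 145.4357)
Under H₁ (μ = 148): z_high = (145.4357 - 148)/1.7529 = -1.4629, z_low = (138.5643 - 148)/1.7529 = -5.3829
β = P(not reject | H₁) = Φ(-1.4629) - Φ(-5.3829) ≈ 0.0717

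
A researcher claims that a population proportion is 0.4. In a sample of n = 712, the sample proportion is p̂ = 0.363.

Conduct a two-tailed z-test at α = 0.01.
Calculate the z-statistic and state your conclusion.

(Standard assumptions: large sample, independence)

Answer: z = -2.0153, fail to reject H₀

Derivation:
H₀: p = 0.4, H₁: p ≠ 0.4
Standard error: SE = √(p₀(1-p₀)/n) = √(0.4×0.6/712) = 0.018360
z-statistic: z = (p̂ - p₀)/SE = (0.363 - 0.4)/0.018360 = -2.0153
Critical value: z_0.005 = ±2.576
p-value = 0.0439
Decision: fail to reject H₀ at α = 0.01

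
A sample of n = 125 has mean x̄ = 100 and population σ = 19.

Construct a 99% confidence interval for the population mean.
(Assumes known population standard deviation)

Confidence level: 99%, α = 0.01
z_0.005 = 2.576
SE = σ/√n = 19/√125 = 1.6994
Margin of error = 2.576 × 1.6994 = 4.3777
CI: x̄ ± margin = 100 ± 4.3777
CI: (95.6223, 104.3777)

Answer: (95.6223, 104.3777)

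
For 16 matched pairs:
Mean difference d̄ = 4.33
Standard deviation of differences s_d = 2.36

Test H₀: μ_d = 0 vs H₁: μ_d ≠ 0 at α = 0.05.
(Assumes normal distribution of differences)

df = n - 1 = 15
SE = s_d/√n = 2.36/√16 = 0.5900
t = d̄/SE = 4.33/0.5900 = 7.3390
Critical value: t_{0.025,15} = ±2.131
p-value < 0.0001
Decision: reject H₀

Answer: t = 7.3390, reject H₀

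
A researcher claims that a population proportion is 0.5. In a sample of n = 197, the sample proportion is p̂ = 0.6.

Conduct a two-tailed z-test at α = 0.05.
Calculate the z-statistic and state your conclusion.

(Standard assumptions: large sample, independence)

Answer: z = 2.8071, reject H₀

Derivation:
H₀: p = 0.5, H₁: p ≠ 0.5
Standard error: SE = √(p₀(1-p₀)/n) = √(0.5×0.5/197) = 0.035624
z-statistic: z = (p̂ - p₀)/SE = (0.6 - 0.5)/0.035624 = 2.8071
Critical value: z_0.025 = ±1.960
p-value = 0.0050
Decision: reject H₀ at α = 0.05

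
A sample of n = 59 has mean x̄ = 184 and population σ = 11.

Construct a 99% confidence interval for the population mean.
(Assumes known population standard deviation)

Confidence level: 99%, α = 0.01
z_0.005 = 2.576
SE = σ/√n = 11/√59 = 1.4321
Margin of error = 2.576 × 1.4321 = 3.6891
CI: x̄ ± margin = 184 ± 3.6891
CI: (180.3109, 187.6891)

Answer: (180.3109, 187.6891)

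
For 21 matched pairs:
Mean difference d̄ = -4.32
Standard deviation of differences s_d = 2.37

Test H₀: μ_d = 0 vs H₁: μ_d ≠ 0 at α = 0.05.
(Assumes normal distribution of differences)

Answer: t = -8.3527, reject H₀

Derivation:
df = n - 1 = 20
SE = s_d/√n = 2.37/√21 = 0.5172
t = d̄/SE = -4.32/0.5172 = -8.3527
Critical value: t_{0.025,20} = ±2.086
p-value < 0.0001
Decision: reject H₀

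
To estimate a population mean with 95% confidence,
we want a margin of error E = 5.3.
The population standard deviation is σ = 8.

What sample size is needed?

Answer: n = 9

Derivation:
z_0.025 = 1.960
n = (z×σ/E)² = (1.960×8/5.3)²
n = 8.7527
Round up: n = 9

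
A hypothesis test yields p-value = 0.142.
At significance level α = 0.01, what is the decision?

Compare p-value to α:
0.142 ≥ 0.01
Decision: fail to reject H₀

Answer: fail to reject H₀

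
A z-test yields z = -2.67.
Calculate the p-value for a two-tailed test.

Answer: p-value ≈ 0.0076

Derivation:
For z = -2.67:
p = 2×P(Z > |-2.67|) = 2×(1 - Φ(2.67)) = 0.0076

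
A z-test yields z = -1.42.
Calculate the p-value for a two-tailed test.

Answer: p-value ≈ 0.1556

Derivation:
For z = -1.42:
p = 2×P(Z > |-1.42|) = 2×(1 - Φ(1.42)) = 0.1556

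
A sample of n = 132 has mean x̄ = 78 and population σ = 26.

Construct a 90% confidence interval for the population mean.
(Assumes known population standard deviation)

Confidence level: 90%, α = 0.1
z_0.05 = 1.645
SE = σ/√n = 26/√132 = 2.2630
Margin of error = 1.645 × 2.2630 = 3.7226
CI: x̄ ± margin = 78 ± 3.7226
CI: (74.2774, 81.7226)

Answer: (74.2774, 81.7226)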